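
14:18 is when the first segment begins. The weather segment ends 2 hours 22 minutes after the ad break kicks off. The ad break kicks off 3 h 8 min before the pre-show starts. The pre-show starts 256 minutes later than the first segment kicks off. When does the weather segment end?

17:48

The pre-show starts at 14:18 + 256 min = 18:34.
The ad break starts at 18:34 − 188 min = 15:26.
The weather segment ends at 15:26 + 142 min = 17:48.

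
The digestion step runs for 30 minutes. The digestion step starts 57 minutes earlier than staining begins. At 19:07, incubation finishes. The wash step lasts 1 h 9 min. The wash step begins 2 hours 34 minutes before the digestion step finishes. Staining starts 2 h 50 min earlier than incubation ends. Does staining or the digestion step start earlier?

Staining starts at 19:07 − 170 min = 16:17.
The digestion step starts at 16:17 − 57 min = 15:20.
Staining starts at 16:17 and the digestion step starts at 15:20, so the digestion step is first.

the digestion step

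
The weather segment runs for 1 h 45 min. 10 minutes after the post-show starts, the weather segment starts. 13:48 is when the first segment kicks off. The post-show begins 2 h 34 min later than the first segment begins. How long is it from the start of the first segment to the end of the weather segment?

The post-show starts at 13:48 + 154 min = 16:22.
The weather segment starts at 16:22 + 10 min = 16:32.
The weather segment ends at 16:32 + 105 min = 18:17.
From 13:48 to 18:17 is 4 h 29 min.

4 h 29 min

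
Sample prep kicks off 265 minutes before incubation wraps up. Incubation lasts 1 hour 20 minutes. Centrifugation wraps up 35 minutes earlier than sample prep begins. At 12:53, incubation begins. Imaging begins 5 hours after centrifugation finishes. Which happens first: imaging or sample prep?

sample prep

Incubation ends at 12:53 + 80 min = 14:13.
Sample prep starts at 14:13 − 265 min = 09:48.
Centrifugation ends at 09:48 − 35 min = 09:13.
Imaging starts at 09:13 + 300 min = 14:13.
Imaging starts at 14:13 and sample prep starts at 09:48, so sample prep is first.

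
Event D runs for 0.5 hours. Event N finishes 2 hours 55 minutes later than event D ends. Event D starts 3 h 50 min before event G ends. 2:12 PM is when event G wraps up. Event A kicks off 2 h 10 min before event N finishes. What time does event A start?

Event D starts at 2:12 PM − 230 min = 10:22 AM.
Event D ends at 10:22 AM + 30 min = 10:52 AM.
Event N ends at 10:52 AM + 175 min = 1:47 PM.
Event A starts at 1:47 PM − 130 min = 11:37 AM.

11:37 AM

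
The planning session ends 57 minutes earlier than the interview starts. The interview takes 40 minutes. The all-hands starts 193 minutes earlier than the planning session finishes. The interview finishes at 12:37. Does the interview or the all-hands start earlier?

The interview starts at 12:37 − 40 min = 11:57.
The planning session ends at 11:57 − 57 min = 11:00.
The all-hands starts at 11:00 − 193 min = 07:47.
The interview starts at 11:57 and the all-hands starts at 07:47, so the all-hands is first.

the all-hands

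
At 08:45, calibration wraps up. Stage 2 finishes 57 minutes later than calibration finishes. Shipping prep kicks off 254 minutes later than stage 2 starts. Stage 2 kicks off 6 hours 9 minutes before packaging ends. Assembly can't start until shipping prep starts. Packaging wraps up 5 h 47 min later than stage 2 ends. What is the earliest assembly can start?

Stage 2 ends at 08:45 + 57 min = 09:42.
Packaging ends at 09:42 + 347 min = 15:29.
Stage 2 starts at 15:29 − 369 min = 09:20.
Shipping prep starts at 09:20 + 254 min = 13:34.
Assembly is bounded by shipping prep, so the earliest it can start is 13:34.

13:34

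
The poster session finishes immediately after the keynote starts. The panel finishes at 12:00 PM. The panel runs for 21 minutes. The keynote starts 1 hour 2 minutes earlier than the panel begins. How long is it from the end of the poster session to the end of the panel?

The panel starts at 12:00 PM − 21 min = 11:39 AM.
The keynote starts at 11:39 AM − 62 min = 10:37 AM.
So the poster session ends at 10:37 AM.
From 10:37 AM to 12:00 PM is 83 minutes.

83 minutes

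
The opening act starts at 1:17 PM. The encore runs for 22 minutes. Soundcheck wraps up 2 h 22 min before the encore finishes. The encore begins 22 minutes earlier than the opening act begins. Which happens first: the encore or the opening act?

the encore

The encore starts at 1:17 PM − 22 min = 12:55 PM.
The encore starts at 12:55 PM and the opening act starts at 1:17 PM, so the encore is first.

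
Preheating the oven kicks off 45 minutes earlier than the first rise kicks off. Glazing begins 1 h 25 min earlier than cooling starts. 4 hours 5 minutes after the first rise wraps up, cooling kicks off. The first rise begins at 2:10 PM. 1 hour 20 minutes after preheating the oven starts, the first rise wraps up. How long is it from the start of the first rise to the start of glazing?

3 hours 15 minutes

Preheating the oven starts at 2:10 PM − 45 min = 1:25 PM.
The first rise ends at 1:25 PM + 80 min = 2:45 PM.
Cooling starts at 2:45 PM + 245 min = 6:50 PM.
Glazing starts at 6:50 PM − 85 min = 5:25 PM.
From 2:10 PM to 5:25 PM is 3 hours 15 minutes.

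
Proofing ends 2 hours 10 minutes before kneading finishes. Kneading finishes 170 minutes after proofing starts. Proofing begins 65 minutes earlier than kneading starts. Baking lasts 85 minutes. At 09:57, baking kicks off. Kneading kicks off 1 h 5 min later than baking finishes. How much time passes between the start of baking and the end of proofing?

2 h 5 min

Baking ends at 09:57 + 85 min = 11:22.
Kneading starts at 11:22 + 65 min = 12:27.
Proofing starts at 12:27 − 65 min = 11:22.
Kneading ends at 11:22 + 170 min = 14:12.
Proofing ends at 14:12 − 130 min = 12:02.
From 09:57 to 12:02 is 2 h 5 min.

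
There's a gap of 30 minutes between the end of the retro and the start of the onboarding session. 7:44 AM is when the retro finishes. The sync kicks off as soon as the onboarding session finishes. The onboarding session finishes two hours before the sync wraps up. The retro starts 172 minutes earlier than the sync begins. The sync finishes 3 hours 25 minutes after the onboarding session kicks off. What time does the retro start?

6:47 AM

The onboarding session starts at 7:44 AM + 30 min = 8:14 AM.
The sync ends at 8:14 AM + 205 min = 11:39 AM.
The onboarding session ends at 11:39 AM − 120 min = 9:39 AM.
So the sync starts at 9:39 AM.
The retro starts at 9:39 AM − 172 min = 6:47 AM.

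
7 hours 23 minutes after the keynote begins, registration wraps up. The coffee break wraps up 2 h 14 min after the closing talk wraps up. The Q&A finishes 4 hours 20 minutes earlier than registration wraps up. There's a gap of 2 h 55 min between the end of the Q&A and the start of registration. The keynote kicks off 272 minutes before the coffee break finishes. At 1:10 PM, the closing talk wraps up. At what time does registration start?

4:50 PM

The coffee break ends at 1:10 PM + 134 min = 3:24 PM.
The keynote starts at 3:24 PM − 272 min = 10:52 AM.
Registration ends at 10:52 AM + 443 min = 6:15 PM.
The Q&A ends at 6:15 PM − 260 min = 1:55 PM.
Registration starts at 1:55 PM + 175 min = 4:50 PM.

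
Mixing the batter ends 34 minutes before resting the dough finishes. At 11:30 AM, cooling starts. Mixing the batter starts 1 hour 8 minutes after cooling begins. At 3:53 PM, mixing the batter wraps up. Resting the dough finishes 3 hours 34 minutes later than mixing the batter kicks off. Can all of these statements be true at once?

No

Mixing the batter starts at 11:30 AM + 68 min = 12:38 PM.
Resting the dough ends at 12:38 PM + 214 min = 4:12 PM.
Mixing the batter ends at 4:12 PM − 34 min = 3:38 PM.
But mixing the batter is also said to end at 3:53 PM — a 15-minute conflict.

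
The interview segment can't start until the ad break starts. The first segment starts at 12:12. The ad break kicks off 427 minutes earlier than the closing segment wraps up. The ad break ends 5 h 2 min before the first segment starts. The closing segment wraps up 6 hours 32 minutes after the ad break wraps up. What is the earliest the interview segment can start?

The ad break ends at 12:12 − 302 min = 07:10.
The closing segment ends at 07:10 + 392 min = 13:42.
The ad break starts at 13:42 − 427 min = 06:35.
The interview segment is bounded by the ad break, so the earliest it can start is 06:35.

06:35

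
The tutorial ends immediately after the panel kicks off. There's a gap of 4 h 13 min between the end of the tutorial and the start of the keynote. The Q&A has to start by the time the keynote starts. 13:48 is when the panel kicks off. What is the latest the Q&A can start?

18:01

The tutorial ends at 13:48.
The keynote starts at 13:48 + 253 min = 18:01.
The Q&A is bounded by the keynote, so the latest it can start is 18:01.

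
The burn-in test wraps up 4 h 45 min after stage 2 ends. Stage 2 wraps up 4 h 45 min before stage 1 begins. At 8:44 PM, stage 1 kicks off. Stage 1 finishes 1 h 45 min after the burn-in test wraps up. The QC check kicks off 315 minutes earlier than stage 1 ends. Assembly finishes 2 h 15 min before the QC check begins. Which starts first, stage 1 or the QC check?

Stage 2 ends at 8:44 PM − 285 min = 3:59 PM.
The burn-in test ends at 3:59 PM + 285 min = 8:44 PM.
Stage 1 ends at 8:44 PM + 105 min = 10:29 PM.
The QC check starts at 10:29 PM − 315 min = 5:14 PM.
Stage 1 starts at 8:44 PM and the QC check starts at 5:14 PM, so the QC check is first.

the QC check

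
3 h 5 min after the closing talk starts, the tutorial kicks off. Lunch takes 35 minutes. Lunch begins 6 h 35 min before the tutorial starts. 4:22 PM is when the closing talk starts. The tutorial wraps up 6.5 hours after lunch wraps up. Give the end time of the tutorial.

7:57 PM

The tutorial starts at 4:22 PM + 185 min = 7:27 PM.
Lunch starts at 7:27 PM − 395 min = 12:52 PM.
Lunch ends at 12:52 PM + 35 min = 1:27 PM.
The tutorial ends at 1:27 PM + 390 min = 7:57 PM.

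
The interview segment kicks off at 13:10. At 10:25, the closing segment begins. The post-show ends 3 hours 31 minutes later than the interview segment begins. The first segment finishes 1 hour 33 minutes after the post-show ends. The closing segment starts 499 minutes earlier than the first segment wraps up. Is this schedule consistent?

The post-show ends at 13:10 + 211 min = 16:41.
The first segment ends at 16:41 + 93 min = 18:14.
The closing segment starts at 18:14 − 499 min = 09:55.
But the closing segment is also said to start at 10:25 — a 30-minute conflict.

No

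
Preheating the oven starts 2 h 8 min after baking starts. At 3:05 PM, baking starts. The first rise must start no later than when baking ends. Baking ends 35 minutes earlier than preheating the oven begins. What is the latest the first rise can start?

4:38 PM

Preheating the oven starts at 3:05 PM + 128 min = 5:13 PM.
Baking ends at 5:13 PM − 35 min = 4:38 PM.
The first rise is bounded by baking, so the latest it can start is 4:38 PM.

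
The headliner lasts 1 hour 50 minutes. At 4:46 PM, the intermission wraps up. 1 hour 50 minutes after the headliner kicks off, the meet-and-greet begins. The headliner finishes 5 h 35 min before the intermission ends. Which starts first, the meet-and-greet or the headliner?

The headliner ends at 4:46 PM − 335 min = 11:11 AM.
The headliner starts at 11:11 AM − 110 min = 9:21 AM.
The meet-and-greet starts at 9:21 AM + 110 min = 11:11 AM.
The meet-and-greet starts at 11:11 AM and the headliner starts at 9:21 AM, so the headliner is first.

the headliner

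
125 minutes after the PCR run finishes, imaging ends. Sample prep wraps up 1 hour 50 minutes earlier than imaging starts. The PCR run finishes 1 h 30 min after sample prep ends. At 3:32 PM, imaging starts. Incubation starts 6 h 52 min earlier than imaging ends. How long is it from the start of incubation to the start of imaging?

5 h 7 min

Sample prep ends at 3:32 PM − 110 min = 1:42 PM.
The PCR run ends at 1:42 PM + 90 min = 3:12 PM.
Imaging ends at 3:12 PM + 125 min = 5:17 PM.
Incubation starts at 5:17 PM − 412 min = 10:25 AM.
From 10:25 AM to 3:32 PM is 5 h 7 min.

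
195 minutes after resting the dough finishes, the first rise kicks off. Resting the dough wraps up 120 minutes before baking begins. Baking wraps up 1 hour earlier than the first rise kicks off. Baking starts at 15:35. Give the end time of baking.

15:50

Resting the dough ends at 15:35 − 120 min = 13:35.
The first rise starts at 13:35 + 195 min = 16:50.
Baking ends at 16:50 − 60 min = 15:50.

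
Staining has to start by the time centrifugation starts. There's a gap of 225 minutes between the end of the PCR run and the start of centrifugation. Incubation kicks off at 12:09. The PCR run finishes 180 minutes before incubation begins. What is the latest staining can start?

12:54

The PCR run ends at 12:09 − 180 min = 09:09.
Centrifugation starts at 09:09 + 225 min = 12:54.
Staining is bounded by centrifugation, so the latest it can start is 12:54.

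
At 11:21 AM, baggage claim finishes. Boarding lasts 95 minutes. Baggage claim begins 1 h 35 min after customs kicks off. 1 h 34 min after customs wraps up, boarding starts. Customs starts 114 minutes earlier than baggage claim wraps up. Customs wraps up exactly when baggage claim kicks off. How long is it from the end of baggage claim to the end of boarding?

170 minutes

Customs starts at 11:21 AM − 114 min = 9:27 AM.
Baggage claim starts at 9:27 AM + 95 min = 11:02 AM.
So customs ends at 11:02 AM.
Boarding starts at 11:02 AM + 94 min = 12:36 PM.
Boarding ends at 12:36 PM + 95 min = 2:11 PM.
From 11:21 AM to 2:11 PM is 170 minutes.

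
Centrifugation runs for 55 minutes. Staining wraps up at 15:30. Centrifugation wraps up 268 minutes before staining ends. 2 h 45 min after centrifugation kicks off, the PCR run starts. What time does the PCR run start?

12:52

Centrifugation ends at 15:30 − 268 min = 11:02.
Centrifugation starts at 11:02 − 55 min = 10:07.
The PCR run starts at 10:07 + 165 min = 12:52.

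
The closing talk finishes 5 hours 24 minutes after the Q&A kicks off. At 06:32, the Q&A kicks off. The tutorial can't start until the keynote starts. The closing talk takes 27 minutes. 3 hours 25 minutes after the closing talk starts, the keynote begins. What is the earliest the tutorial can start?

The closing talk ends at 06:32 + 324 min = 11:56.
The closing talk starts at 11:56 − 27 min = 11:29.
The keynote starts at 11:29 + 205 min = 14:54.
The tutorial is bounded by the keynote, so the earliest it can start is 14:54.

14:54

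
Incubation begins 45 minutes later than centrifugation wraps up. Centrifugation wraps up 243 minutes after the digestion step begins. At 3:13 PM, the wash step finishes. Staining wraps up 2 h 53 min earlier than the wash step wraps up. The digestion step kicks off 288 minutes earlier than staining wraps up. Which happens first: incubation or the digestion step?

the digestion step

Staining ends at 3:13 PM − 173 min = 12:20 PM.
The digestion step starts at 12:20 PM − 288 min = 7:32 AM.
Centrifugation ends at 7:32 AM + 243 min = 11:35 AM.
Incubation starts at 11:35 AM + 45 min = 12:20 PM.
Incubation starts at 12:20 PM and the digestion step starts at 7:32 AM, so the digestion step is first.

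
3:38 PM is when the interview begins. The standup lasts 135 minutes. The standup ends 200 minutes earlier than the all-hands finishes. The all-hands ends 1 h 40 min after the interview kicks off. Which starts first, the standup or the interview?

The all-hands ends at 3:38 PM + 100 min = 5:18 PM.
The standup ends at 5:18 PM − 200 min = 1:58 PM.
The standup starts at 1:58 PM − 135 min = 11:43 AM.
The standup starts at 11:43 AM and the interview starts at 3:38 PM, so the standup is first.

the standup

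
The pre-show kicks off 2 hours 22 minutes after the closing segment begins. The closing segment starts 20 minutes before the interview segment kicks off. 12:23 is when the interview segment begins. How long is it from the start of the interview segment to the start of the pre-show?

2 hours 2 minutes

The closing segment starts at 12:23 − 20 min = 12:03.
The pre-show starts at 12:03 + 142 min = 14:25.
From 12:23 to 14:25 is 2 hours 2 minutes.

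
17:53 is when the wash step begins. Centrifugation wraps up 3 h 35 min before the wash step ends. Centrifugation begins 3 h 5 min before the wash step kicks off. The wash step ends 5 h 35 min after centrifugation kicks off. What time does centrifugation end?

16:48

Centrifugation starts at 17:53 − 185 min = 14:48.
The wash step ends at 14:48 + 335 min = 20:23.
Centrifugation ends at 20:23 − 215 min = 16:48.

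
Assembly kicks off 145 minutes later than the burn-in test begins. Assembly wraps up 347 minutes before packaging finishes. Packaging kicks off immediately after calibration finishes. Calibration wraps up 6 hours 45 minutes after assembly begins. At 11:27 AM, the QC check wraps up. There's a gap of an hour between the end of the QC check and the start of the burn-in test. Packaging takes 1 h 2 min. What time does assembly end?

4:52 PM

The burn-in test starts at 11:27 AM + 60 min = 12:27 PM.
Assembly starts at 12:27 PM + 145 min = 2:52 PM.
Calibration ends at 2:52 PM + 405 min = 9:37 PM.
So packaging starts at 9:37 PM.
Packaging ends at 9:37 PM + 62 min = 10:39 PM.
Assembly ends at 10:39 PM − 347 min = 4:52 PM.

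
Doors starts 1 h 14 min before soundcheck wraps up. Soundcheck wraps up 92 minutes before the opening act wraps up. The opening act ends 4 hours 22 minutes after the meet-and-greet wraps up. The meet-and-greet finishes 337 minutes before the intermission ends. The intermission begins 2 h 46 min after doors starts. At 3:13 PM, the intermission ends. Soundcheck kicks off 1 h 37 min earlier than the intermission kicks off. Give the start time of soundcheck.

12:21 PM

The meet-and-greet ends at 3:13 PM − 337 min = 9:36 AM.
The opening act ends at 9:36 AM + 262 min = 1:58 PM.
Soundcheck ends at 1:58 PM − 92 min = 12:26 PM.
Doors starts at 12:26 PM − 74 min = 11:12 AM.
The intermission starts at 11:12 AM + 166 min = 1:58 PM.
Soundcheck starts at 1:58 PM − 97 min = 12:21 PM.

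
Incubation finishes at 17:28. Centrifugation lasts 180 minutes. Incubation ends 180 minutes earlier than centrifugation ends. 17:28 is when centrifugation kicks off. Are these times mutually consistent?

Yes

Centrifugation ends at 17:28 + 180 min = 20:28.
Incubation ends at 20:28 − 180 min = 17:28.
That matches the stated 17:28, so the schedule is consistent.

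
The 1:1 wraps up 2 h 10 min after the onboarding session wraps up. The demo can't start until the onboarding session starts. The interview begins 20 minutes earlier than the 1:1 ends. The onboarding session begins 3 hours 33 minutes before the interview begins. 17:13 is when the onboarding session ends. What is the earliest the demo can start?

15:30

The 1:1 ends at 17:13 + 130 min = 19:23.
The interview starts at 19:23 − 20 min = 19:03.
The onboarding session starts at 19:03 − 213 min = 15:30.
The demo is bounded by the onboarding session, so the earliest it can start is 15:30.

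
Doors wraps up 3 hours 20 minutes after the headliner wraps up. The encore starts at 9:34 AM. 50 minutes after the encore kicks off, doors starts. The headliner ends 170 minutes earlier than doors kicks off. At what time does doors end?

10:54 AM

Doors starts at 9:34 AM + 50 min = 10:24 AM.
The headliner ends at 10:24 AM − 170 min = 7:34 AM.
Doors ends at 7:34 AM + 200 min = 10:54 AM.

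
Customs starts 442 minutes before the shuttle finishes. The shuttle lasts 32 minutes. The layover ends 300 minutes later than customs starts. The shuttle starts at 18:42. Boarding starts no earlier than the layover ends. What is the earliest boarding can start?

The shuttle ends at 18:42 + 32 min = 19:14.
Customs starts at 19:14 − 442 min = 11:52.
The layover ends at 11:52 + 300 min = 16:52.
Boarding is bounded by the layover, so the earliest it can start is 16:52.

16:52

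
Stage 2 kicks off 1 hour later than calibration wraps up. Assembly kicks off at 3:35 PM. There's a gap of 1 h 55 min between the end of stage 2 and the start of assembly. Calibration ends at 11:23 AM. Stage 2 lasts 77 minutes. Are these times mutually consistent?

Yes

Stage 2 starts at 11:23 AM + 60 min = 12:23 PM.
Stage 2 ends at 12:23 PM + 77 min = 1:40 PM.
Assembly starts at 1:40 PM + 115 min = 3:35 PM.
That matches the stated 3:35 PM, so the schedule is consistent.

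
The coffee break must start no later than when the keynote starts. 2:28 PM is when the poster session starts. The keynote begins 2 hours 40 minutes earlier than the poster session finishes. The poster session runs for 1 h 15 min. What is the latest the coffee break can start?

1:03 PM

The poster session ends at 2:28 PM + 75 min = 3:43 PM.
The keynote starts at 3:43 PM − 160 min = 1:03 PM.
The coffee break is bounded by the keynote, so the latest it can start is 1:03 PM.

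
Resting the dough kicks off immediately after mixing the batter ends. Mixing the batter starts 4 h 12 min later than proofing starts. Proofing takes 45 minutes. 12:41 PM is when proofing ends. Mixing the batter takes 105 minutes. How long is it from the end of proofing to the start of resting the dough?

Proofing starts at 12:41 PM − 45 min = 11:56 AM.
Mixing the batter starts at 11:56 AM + 252 min = 4:08 PM.
Mixing the batter ends at 4:08 PM + 105 min = 5:53 PM.
So resting the dough starts at 5:53 PM.
From 12:41 PM to 5:53 PM is 5 h 12 min.

5 h 12 min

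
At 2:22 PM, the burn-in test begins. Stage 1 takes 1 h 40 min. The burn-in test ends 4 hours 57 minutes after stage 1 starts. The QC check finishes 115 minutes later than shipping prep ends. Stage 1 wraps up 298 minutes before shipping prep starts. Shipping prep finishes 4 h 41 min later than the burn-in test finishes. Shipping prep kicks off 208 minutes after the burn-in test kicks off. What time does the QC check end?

10:45 PM

Shipping prep starts at 2:22 PM + 208 min = 5:50 PM.
Stage 1 ends at 5:50 PM − 298 min = 12:52 PM.
Stage 1 starts at 12:52 PM − 100 min = 11:12 AM.
The burn-in test ends at 11:12 AM + 297 min = 4:09 PM.
Shipping prep ends at 4:09 PM + 281 min = 8:50 PM.
The QC check ends at 8:50 PM + 115 min = 10:45 PM.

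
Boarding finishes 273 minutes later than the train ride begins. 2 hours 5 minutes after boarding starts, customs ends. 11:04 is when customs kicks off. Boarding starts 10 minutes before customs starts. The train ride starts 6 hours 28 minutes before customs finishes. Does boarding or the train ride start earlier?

the train ride

Boarding starts at 11:04 − 10 min = 10:54.
Customs ends at 10:54 + 125 min = 12:59.
The train ride starts at 12:59 − 388 min = 06:31.
Boarding starts at 10:54 and the train ride starts at 06:31, so the train ride is first.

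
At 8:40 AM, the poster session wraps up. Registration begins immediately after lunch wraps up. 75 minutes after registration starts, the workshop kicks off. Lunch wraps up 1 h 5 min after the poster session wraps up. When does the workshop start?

Lunch ends at 8:40 AM + 65 min = 9:45 AM.
So registration starts at 9:45 AM.
The workshop starts at 9:45 AM + 75 min = 11:00 AM.

11:00 AM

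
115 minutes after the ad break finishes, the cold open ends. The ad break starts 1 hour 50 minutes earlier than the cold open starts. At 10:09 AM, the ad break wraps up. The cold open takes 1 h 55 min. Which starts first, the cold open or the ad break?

the ad break

The cold open ends at 10:09 AM + 115 min = 12:04 PM.
The cold open starts at 12:04 PM − 115 min = 10:09 AM.
The ad break starts at 10:09 AM − 110 min = 8:19 AM.
The cold open starts at 10:09 AM and the ad break starts at 8:19 AM, so the ad break is first.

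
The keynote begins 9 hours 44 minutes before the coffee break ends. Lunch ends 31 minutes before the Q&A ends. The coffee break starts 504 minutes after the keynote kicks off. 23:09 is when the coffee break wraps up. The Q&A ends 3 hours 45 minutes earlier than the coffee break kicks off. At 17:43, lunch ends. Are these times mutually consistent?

No

The keynote starts at 23:09 − 584 min = 13:25.
The coffee break starts at 13:25 + 504 min = 21:49.
The Q&A ends at 21:49 − 225 min = 18:04.
Lunch ends at 18:04 − 31 min = 17:33.
But lunch is also said to end at 17:43 — a 10-minute conflict.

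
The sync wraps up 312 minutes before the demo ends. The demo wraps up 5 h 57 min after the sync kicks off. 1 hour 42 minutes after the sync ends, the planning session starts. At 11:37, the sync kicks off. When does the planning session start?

The demo ends at 11:37 + 357 min = 17:34.
The sync ends at 17:34 − 312 min = 12:22.
The planning session starts at 12:22 + 102 min = 14:04.

14:04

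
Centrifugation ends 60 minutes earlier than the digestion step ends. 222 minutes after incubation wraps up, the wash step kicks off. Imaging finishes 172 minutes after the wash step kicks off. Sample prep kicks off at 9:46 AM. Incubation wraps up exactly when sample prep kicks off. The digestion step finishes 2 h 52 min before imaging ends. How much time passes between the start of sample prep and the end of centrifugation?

Incubation ends at 9:46 AM.
The wash step starts at 9:46 AM + 222 min = 1:28 PM.
Imaging ends at 1:28 PM + 172 min = 4:20 PM.
The digestion step ends at 4:20 PM − 172 min = 1:28 PM.
Centrifugation ends at 1:28 PM − 60 min = 12:28 PM.
From 9:46 AM to 12:28 PM is 2 hours 42 minutes.

2 hours 42 minutes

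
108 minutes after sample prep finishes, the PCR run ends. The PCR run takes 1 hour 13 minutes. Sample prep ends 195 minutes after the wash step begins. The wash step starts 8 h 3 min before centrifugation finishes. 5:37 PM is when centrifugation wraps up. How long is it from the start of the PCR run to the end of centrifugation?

4 hours 13 minutes

The wash step starts at 5:37 PM − 483 min = 9:34 AM.
Sample prep ends at 9:34 AM + 195 min = 12:49 PM.
The PCR run ends at 12:49 PM + 108 min = 2:37 PM.
The PCR run starts at 2:37 PM − 73 min = 1:24 PM.
From 1:24 PM to 5:37 PM is 4 hours 13 minutes.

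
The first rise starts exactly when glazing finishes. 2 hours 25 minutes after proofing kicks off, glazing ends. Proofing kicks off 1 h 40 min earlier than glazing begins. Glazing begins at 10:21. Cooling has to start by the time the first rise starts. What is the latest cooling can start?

11:06

Proofing starts at 10:21 − 100 min = 08:41.
Glazing ends at 08:41 + 145 min = 11:06.
So the first rise starts at 11:06.
Cooling is bounded by the first rise, so the latest it can start is 11:06.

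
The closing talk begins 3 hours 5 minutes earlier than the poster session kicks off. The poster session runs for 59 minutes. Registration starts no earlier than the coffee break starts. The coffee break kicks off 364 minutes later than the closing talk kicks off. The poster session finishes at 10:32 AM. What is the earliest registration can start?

The poster session starts at 10:32 AM − 59 min = 9:33 AM.
The closing talk starts at 9:33 AM − 185 min = 6:28 AM.
The coffee break starts at 6:28 AM + 364 min = 12:32 PM.
Registration is bounded by the coffee break, so the earliest it can start is 12:32 PM.

12:32 PM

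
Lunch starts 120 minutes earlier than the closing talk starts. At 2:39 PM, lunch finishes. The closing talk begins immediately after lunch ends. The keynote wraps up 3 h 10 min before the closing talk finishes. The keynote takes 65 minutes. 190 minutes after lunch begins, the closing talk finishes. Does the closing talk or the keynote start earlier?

the keynote

The closing talk starts at 2:39 PM.
Lunch starts at 2:39 PM − 120 min = 12:39 PM.
The closing talk ends at 12:39 PM + 190 min = 3:49 PM.
The keynote ends at 3:49 PM − 190 min = 12:39 PM.
The keynote starts at 12:39 PM − 65 min = 11:34 AM.
The closing talk starts at 2:39 PM and the keynote starts at 11:34 AM, so the keynote is first.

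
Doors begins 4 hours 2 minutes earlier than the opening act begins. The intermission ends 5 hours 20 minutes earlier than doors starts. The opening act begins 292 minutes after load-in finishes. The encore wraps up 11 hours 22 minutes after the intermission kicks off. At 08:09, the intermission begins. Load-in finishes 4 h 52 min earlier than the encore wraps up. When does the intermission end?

10:09

The encore ends at 08:09 + 682 min = 19:31.
Load-in ends at 19:31 − 292 min = 14:39.
The opening act starts at 14:39 + 292 min = 19:31.
Doors starts at 19:31 − 242 min = 15:29.
The intermission ends at 15:29 − 320 min = 10:09.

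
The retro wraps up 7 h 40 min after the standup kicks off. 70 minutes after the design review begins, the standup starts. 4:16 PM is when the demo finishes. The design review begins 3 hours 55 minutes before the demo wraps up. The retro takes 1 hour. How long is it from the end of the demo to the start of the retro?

The design review starts at 4:16 PM − 235 min = 12:21 PM.
The standup starts at 12:21 PM + 70 min = 1:31 PM.
The retro ends at 1:31 PM + 460 min = 9:11 PM.
The retro starts at 9:11 PM − 60 min = 8:11 PM.
From 4:16 PM to 8:11 PM is 3 h 55 min.

3 h 55 min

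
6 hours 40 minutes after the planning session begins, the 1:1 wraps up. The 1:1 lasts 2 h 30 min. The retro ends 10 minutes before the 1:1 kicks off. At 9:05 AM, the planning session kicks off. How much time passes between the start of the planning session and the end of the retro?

240 minutes

The 1:1 ends at 9:05 AM + 400 min = 3:45 PM.
The 1:1 starts at 3:45 PM − 150 min = 1:15 PM.
The retro ends at 1:15 PM − 10 min = 1:05 PM.
From 9:05 AM to 1:05 PM is 240 minutes.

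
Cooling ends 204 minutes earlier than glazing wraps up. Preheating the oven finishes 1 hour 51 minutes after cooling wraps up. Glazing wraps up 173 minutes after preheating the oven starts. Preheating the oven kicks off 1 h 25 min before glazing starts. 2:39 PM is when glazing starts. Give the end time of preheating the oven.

2:34 PM

Preheating the oven starts at 2:39 PM − 85 min = 1:14 PM.
Glazing ends at 1:14 PM + 173 min = 4:07 PM.
Cooling ends at 4:07 PM − 204 min = 12:43 PM.
Preheating the oven ends at 12:43 PM + 111 min = 2:34 PM.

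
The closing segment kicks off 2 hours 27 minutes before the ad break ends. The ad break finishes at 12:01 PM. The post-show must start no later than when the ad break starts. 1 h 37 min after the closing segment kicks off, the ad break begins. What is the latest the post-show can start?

11:11 AM

The closing segment starts at 12:01 PM − 147 min = 9:34 AM.
The ad break starts at 9:34 AM + 97 min = 11:11 AM.
The post-show is bounded by the ad break, so the latest it can start is 11:11 AM.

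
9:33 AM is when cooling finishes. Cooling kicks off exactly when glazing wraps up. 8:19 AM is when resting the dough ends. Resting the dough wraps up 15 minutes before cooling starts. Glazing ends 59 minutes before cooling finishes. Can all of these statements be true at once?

Yes

Glazing ends at 9:33 AM − 59 min = 8:34 AM.
So cooling starts at 8:34 AM.
Resting the dough ends at 8:34 AM − 15 min = 8:19 AM.
That matches the stated 8:19 AM, so the schedule is consistent.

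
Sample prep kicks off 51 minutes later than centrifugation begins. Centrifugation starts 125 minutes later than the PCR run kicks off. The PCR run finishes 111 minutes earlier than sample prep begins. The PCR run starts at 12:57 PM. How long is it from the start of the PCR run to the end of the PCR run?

Centrifugation starts at 12:57 PM + 125 min = 3:02 PM.
Sample prep starts at 3:02 PM + 51 min = 3:53 PM.
The PCR run ends at 3:53 PM − 111 min = 2:02 PM.
From 12:57 PM to 2:02 PM is 1 hour 5 minutes.

1 hour 5 minutes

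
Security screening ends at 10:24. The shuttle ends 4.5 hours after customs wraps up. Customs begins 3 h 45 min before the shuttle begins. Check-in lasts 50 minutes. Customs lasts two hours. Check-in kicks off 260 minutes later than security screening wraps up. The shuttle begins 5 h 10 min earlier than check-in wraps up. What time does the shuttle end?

13:09

Check-in starts at 10:24 + 260 min = 14:44.
Check-in ends at 14:44 + 50 min = 15:34.
The shuttle starts at 15:34 − 310 min = 10:24.
Customs starts at 10:24 − 225 min = 06:39.
Customs ends at 06:39 + 120 min = 08:39.
The shuttle ends at 08:39 + 270 min = 13:09.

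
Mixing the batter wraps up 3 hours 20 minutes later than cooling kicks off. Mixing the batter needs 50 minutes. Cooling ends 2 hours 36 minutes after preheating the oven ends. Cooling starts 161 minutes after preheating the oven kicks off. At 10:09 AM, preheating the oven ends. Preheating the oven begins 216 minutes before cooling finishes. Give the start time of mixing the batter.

2:20 PM

Cooling ends at 10:09 AM + 156 min = 12:45 PM.
Preheating the oven starts at 12:45 PM − 216 min = 9:09 AM.
Cooling starts at 9:09 AM + 161 min = 11:50 AM.
Mixing the batter ends at 11:50 AM + 200 min = 3:10 PM.
Mixing the batter starts at 3:10 PM − 50 min = 2:20 PM.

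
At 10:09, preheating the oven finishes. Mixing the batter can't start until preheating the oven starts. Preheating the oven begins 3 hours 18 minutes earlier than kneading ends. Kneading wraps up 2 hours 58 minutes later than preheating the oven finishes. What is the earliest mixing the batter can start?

Kneading ends at 10:09 + 178 min = 13:07.
Preheating the oven starts at 13:07 − 198 min = 09:49.
Mixing the batter is bounded by preheating the oven, so the earliest it can start is 09:49.

09:49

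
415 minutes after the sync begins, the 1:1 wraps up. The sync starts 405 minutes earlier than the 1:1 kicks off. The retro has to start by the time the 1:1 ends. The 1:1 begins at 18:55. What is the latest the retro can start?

The sync starts at 18:55 − 405 min = 12:10.
The 1:1 ends at 12:10 + 415 min = 19:05.
The retro is bounded by the 1:1, so the latest it can start is 19:05.

19:05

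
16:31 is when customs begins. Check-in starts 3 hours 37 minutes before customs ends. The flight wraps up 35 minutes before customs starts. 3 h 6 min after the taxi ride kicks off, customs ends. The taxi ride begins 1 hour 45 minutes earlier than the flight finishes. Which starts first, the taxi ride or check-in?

check-in

The flight ends at 16:31 − 35 min = 15:56.
The taxi ride starts at 15:56 − 105 min = 14:11.
Customs ends at 14:11 + 186 min = 17:17.
Check-in starts at 17:17 − 217 min = 13:40.
The taxi ride starts at 14:11 and check-in starts at 13:40, so check-in is first.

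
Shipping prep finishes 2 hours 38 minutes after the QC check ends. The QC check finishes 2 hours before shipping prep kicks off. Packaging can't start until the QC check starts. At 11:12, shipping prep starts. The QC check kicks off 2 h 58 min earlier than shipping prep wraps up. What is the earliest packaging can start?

The QC check ends at 11:12 − 120 min = 09:12.
Shipping prep ends at 09:12 + 158 min = 11:50.
The QC check starts at 11:50 − 178 min = 08:52.
Packaging is bounded by the QC check, so the earliest it can start is 08:52.

08:52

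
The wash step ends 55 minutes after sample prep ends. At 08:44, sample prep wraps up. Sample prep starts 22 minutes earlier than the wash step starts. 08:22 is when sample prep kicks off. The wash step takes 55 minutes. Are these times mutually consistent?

Yes

The wash step ends at 08:44 + 55 min = 09:39.
The wash step starts at 09:39 − 55 min = 08:44.
Sample prep starts at 08:44 − 22 min = 08:22.
That matches the stated 08:22, so the schedule is consistent.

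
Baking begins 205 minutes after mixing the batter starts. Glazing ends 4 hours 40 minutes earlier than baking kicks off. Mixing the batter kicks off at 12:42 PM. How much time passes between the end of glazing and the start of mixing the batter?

75 minutes

Baking starts at 12:42 PM + 205 min = 4:07 PM.
Glazing ends at 4:07 PM − 280 min = 11:27 AM.
From 11:27 AM to 12:42 PM is 75 minutes.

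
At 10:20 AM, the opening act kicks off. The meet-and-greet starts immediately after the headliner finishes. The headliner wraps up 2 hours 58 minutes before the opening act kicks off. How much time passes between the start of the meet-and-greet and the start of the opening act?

2 h 58 min

The headliner ends at 10:20 AM − 178 min = 7:22 AM.
So the meet-and-greet starts at 7:22 AM.
From 7:22 AM to 10:20 AM is 2 h 58 min.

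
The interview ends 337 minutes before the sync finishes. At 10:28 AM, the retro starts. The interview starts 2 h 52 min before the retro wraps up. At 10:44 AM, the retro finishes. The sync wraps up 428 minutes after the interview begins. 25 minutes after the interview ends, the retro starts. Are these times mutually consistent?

No

The interview starts at 10:44 AM − 172 min = 7:52 AM.
The sync ends at 7:52 AM + 428 min = 3:00 PM.
The interview ends at 3:00 PM − 337 min = 9:23 AM.
The retro starts at 9:23 AM + 25 min = 9:48 AM.
But the retro is also said to start at 10:28 AM — a 40-minute conflict.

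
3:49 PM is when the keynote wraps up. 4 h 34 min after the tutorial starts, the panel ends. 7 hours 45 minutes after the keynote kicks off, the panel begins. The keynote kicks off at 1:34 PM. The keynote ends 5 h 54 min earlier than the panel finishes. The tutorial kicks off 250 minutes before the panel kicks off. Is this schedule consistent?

Yes

The panel starts at 1:34 PM + 465 min = 9:19 PM.
The tutorial starts at 9:19 PM − 250 min = 5:09 PM.
The panel ends at 5:09 PM + 274 min = 9:43 PM.
The keynote ends at 9:43 PM − 354 min = 3:49 PM.
That matches the stated 3:49 PM, so the schedule is consistent.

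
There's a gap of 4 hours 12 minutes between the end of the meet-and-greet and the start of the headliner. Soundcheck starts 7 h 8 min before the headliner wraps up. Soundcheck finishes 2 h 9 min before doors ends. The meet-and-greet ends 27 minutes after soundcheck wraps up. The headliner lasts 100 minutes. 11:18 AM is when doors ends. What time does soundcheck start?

8:20 AM

Soundcheck ends at 11:18 AM − 129 min = 9:09 AM.
The meet-and-greet ends at 9:09 AM + 27 min = 9:36 AM.
The headliner starts at 9:36 AM + 252 min = 1:48 PM.
The headliner ends at 1:48 PM + 100 min = 3:28 PM.
Soundcheck starts at 3:28 PM − 428 min = 8:20 AM.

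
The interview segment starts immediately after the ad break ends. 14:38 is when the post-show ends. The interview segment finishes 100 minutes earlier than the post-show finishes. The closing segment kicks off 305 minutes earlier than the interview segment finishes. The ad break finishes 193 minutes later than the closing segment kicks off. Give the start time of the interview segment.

The interview segment ends at 14:38 − 100 min = 12:58.
The closing segment starts at 12:58 − 305 min = 07:53.
The ad break ends at 07:53 + 193 min = 11:06.
So the interview segment starts at 11:06.

11:06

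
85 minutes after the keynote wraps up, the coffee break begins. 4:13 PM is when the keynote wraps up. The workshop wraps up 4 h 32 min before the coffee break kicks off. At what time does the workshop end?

1:06 PM

The coffee break starts at 4:13 PM + 85 min = 5:38 PM.
The workshop ends at 5:38 PM − 272 min = 1:06 PM.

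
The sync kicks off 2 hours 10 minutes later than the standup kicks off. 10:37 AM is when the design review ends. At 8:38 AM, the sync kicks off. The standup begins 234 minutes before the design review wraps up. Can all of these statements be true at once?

The standup starts at 10:37 AM − 234 min = 6:43 AM.
The sync starts at 6:43 AM + 130 min = 8:53 AM.
But the sync is also said to start at 8:38 AM — a 15-minute conflict.

No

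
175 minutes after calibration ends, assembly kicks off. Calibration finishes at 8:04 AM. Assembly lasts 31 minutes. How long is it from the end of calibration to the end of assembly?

Assembly starts at 8:04 AM + 175 min = 10:59 AM.
Assembly ends at 10:59 AM + 31 min = 11:30 AM.
From 8:04 AM to 11:30 AM is 3 h 26 min.

3 h 26 min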